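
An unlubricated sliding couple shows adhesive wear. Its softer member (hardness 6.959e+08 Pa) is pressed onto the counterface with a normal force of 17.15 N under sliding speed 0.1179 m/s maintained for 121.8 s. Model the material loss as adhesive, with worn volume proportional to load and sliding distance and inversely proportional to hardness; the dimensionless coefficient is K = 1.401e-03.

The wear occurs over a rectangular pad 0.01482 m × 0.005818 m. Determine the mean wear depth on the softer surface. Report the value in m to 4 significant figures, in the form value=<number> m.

value=5.750e-06 m

All working math carries full precision. Intermediates are printed rounded — a single final rounding to four significant digits.
Convert: Distance covered L = v·t = 0.1179 m/s × 121.8 s = 14.36 m.
Convert: Contact area A = 0.01482 m × 0.005818 m = 8.622e-05 m².
As SI base values: W = 17.15 N, H = 6.959e+08 Pa, K = 1.401e-03.
Wear volume V = K·W·L/H = 1.401e-03 · 17.15 · 14.36 / 6.959e+08 = 4.958e-10 m³.
Average depth h = V/A = 4.958e-10 / 8.622e-05 = 5.750e-06 m.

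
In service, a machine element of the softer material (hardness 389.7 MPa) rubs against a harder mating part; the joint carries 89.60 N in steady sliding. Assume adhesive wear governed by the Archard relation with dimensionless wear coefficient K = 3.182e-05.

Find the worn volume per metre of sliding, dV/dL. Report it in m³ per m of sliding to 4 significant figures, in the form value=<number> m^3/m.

All arithmetic keeps full precision. Intermediate values appear rounded, and rounded just once: 4 significant digits.
Convert: Hardness H = 389.7 MPa = 3.897e+08 Pa.
Restated in SI base units: W = 89.60 N, H = 3.897e+08 Pa, K = 3.182e-05.
Volumetric rate dV/dL = K·W/H (no L dependence): 3.182e-05 · 89.60 / 3.897e+08 = 7.316e-12 m³/m.

value=7.316e-12 m^3/m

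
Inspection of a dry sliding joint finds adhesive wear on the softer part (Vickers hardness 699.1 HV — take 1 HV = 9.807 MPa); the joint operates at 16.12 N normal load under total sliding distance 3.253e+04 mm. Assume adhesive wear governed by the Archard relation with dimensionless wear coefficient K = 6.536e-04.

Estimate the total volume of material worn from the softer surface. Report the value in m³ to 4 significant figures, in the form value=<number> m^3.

value=4.999e-11 m^3

Intermediates are displayed rounded; each operation carries full float precision. Rounded once at the end, at four significant figures.
Total distance L = 3.253e+04 mm = 32.53 m.
Hardness H = 699.1 HV × 9.807 MPa/HV = 6856 MPa = 6.856e+09 Pa.
In SI base units, W = 16.12 N, H = 6.856e+09 Pa, K = 6.536e-04.
Apply Archard: V = K·W·L/H = 6.536e-04 · 16.12 · 32.53 / 6.856e+09 = 4.999e-11 m³.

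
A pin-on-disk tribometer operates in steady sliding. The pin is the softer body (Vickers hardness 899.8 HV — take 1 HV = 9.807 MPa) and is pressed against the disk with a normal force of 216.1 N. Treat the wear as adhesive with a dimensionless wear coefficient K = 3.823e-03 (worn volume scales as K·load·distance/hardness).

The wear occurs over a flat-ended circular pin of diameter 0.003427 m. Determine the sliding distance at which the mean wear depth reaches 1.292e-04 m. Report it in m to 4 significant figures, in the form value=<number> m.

All working math maintains full float precision. Intermediates appear rounded; rounded once at the end: 4 significant figures.
Hardness H = 899.8 HV × 9.807 MPa/HV = 8824 MPa = 8.824e+09 Pa.
Contact area A = π·d²/4 = π·(0.003427 m)²/4 = 9.224e-06 m².
In SI base units, W = 216.1 N, H = 8.824e+09 Pa, K = 3.823e-03.
At the depth limit, V_lim = h_lim·A = 1.292e-04 · 9.224e-06 = 1.192e-09 m³.
So the life L = V_lim·H/(K·W) = 1.192e-09 · 8.824e+09 / (3.823e-03 · 216.1) = 12.73 m.

value=12.73 m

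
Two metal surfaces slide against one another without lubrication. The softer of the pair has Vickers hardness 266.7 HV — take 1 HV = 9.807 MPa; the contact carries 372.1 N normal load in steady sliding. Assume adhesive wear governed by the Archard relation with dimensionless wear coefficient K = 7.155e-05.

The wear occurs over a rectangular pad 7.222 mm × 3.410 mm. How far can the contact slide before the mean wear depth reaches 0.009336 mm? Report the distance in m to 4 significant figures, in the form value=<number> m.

value=22.59 m

Shown intermediates are rounded. Every step holds exact precision; a single final rounding, at four significant digits.
Convert: Hardness H = 266.7 HV × 9.807 MPa/HV = 2616 MPa = 2.616e+09 Pa.
Convert: Pad sides 7.222 mm × 3.410 mm = 0.007222 m × 0.003410 m. Contact area A = 0.007222 m × 0.003410 m = 2.463e-05 m².
Convert: Depth limit h_lim = 0.009336 mm = 9.336e-06 m.
Working in SI base units: W = 372.1 N, H = 2.616e+09 Pa, K = 7.155e-05.
Wearable volume V_lim = h_lim·A = 9.336e-06 · 2.463e-05 = 2.299e-10 m³.
Inverting, life L = V_lim·H/(K·W) = 2.299e-10 · 2.616e+09 / (7.155e-05 · 372.1) = 22.59 m.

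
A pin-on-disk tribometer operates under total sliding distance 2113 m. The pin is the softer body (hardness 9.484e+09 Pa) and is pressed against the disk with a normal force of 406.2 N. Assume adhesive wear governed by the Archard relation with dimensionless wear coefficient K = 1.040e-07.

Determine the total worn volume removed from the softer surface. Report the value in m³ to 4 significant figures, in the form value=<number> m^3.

Shown intermediates are rounded; every step keeps full float precision. Rounded once at the end to four significant digits.
SI base units throughout: W = 406.2 N, H = 9.484e+09 Pa, K = 1.040e-07.
Apply Archard: V = K·W·L/H = 1.040e-07 · 406.2 · 2113 / 9.484e+09 = 9.412e-12 m³.

value=9.412e-12 m^3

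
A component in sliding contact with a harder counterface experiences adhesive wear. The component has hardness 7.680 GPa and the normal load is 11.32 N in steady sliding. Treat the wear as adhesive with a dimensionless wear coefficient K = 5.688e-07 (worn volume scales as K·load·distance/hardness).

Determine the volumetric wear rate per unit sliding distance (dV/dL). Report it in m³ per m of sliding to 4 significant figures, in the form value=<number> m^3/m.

The computation maintains exact precision — the intermediates are displayed rounded — a lone final rounding: four significant figures.
Hardness H = 7.680 GPa = 7.680e+09 Pa.
SI base units throughout: W = 11.32 N, H = 7.680e+09 Pa, K = 5.688e-07.
Rate of wear dV/dL = K·W/H (no L dependence): 5.688e-07 · 11.32 / 7.680e+09 = 8.384e-16 m³/m.

value=8.384e-16 m^3/m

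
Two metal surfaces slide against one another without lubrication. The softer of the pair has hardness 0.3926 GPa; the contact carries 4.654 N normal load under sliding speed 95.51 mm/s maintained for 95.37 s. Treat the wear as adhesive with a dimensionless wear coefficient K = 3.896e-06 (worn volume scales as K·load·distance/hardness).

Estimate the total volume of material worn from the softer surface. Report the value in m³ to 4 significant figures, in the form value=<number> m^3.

The intermediates appear rounded. The computation holds full precision, and rounded once at the end: four significant digits.
Convert: Sliding speed v = 95.51 mm/s = 0.09551 m/s. Distance L = v·t = 0.09551 m/s × 95.37 s = 9.109 m.
Convert: Hardness H = 0.3926 GPa = 3.926e+08 Pa.
Expressed in SI base units: W = 4.654 N, H = 3.926e+08 Pa, K = 3.896e-06.
Archard relation: V = K·W·L/H = 3.896e-06 · 4.654 · 9.109 / 3.926e+08 = 4.207e-13 m³.

value=4.207e-13 m^3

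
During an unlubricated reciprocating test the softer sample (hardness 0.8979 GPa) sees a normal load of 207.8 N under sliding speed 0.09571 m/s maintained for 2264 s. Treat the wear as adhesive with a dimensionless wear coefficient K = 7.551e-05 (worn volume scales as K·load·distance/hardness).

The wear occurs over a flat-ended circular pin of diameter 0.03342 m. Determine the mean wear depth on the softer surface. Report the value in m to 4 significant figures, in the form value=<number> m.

value=4.317e-06 m

Intermediates are shown rounded — the computation maintains exact precision — one final rounding: four significant figures.
Convert: Total distance L = v·t = 0.09571 m/s × 2264 s = 216.7 m.
Convert: Hardness H = 0.8979 GPa = 8.979e+08 Pa.
Convert: Contact area A = π·d²/4 = π·(0.03342 m)²/4 = 8.772e-04 m².
As SI base values: W = 207.8 N, H = 8.979e+08 Pa, K = 7.551e-05.
Wear volume V = K·W·L/H = 7.551e-05 · 207.8 · 216.7 / 8.979e+08 = 3.787e-09 m³.
Mean depth h = V/A = 3.787e-09 / 8.772e-04 = 4.317e-06 m.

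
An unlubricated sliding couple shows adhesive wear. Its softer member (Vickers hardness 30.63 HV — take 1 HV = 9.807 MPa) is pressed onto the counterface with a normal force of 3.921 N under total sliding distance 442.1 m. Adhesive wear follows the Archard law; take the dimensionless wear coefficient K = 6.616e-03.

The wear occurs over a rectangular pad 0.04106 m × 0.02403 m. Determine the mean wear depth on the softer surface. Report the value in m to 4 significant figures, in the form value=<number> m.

value=3.870e-05 m

Shown intermediates are rounded — each operation maintains full float precision. Rounded once at the end: four significant figures.
Convert: Hardness H = 30.63 HV × 9.807 MPa/HV = 300.4 MPa = 3.004e+08 Pa.
Convert: Contact area A = 0.04106 m × 0.02403 m = 9.867e-04 m².
SI base units throughout: W = 3.921 N, H = 3.004e+08 Pa, K = 6.616e-03.
Archard relation: V = K·W·L/H = 6.616e-03 · 3.921 · 442.1 / 3.004e+08 = 3.818e-08 m³.
Mean wear depth h = V/A = 3.818e-08 / 9.867e-04 = 3.870e-05 m.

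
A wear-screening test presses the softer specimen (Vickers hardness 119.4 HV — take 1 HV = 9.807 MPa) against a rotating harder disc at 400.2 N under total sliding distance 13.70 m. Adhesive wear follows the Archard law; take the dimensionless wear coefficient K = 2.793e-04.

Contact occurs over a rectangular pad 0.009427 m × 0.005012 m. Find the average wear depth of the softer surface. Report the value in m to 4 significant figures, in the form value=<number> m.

value=2.768e-05 m

The computation keeps full precision; the intermediates are printed rounded; rounded once at the end: four significant digits.
Convert: Hardness H = 119.4 HV × 9.807 MPa/HV = 1171 MPa = 1.171e+09 Pa.
Convert: Contact area A = 0.009427 m × 0.005012 m = 4.725e-05 m².
Expressed in SI base units: W = 400.2 N, H = 1.171e+09 Pa, K = 2.793e-04.
The Archard volume V = K·W·L/H = 2.793e-04 · 400.2 · 13.70 / 1.171e+09 = 1.308e-09 m³.
Mean wear depth h = V/A = 1.308e-09 / 4.725e-05 = 2.768e-05 m.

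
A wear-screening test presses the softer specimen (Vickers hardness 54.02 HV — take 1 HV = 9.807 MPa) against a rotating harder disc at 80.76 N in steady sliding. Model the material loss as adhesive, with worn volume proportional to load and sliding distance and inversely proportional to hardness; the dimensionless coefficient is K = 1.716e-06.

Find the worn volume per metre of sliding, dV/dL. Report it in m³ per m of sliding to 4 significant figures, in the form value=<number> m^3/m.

Intermediates appear rounded, and each operation runs at exact precision. Rounded once at the end: four significant digits.
Hardness H = 54.02 HV × 9.807 MPa/HV = 529.8 MPa = 5.298e+08 Pa.
In SI base units, W = 80.76 N, H = 5.298e+08 Pa, K = 1.716e-06.
Rate of wear dV/dL = K·W/H, per unit distance: 1.716e-06 · 80.76 / 5.298e+08 = 2.616e-13 m³/m.

value=2.616e-13 m^3/m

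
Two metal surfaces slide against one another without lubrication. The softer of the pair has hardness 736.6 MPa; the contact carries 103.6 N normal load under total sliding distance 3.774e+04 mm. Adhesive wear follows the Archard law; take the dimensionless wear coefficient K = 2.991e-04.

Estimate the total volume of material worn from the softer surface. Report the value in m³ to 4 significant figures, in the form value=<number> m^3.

value=1.588e-09 m^3

The computation runs at full precision; printed values are rounded. Rounded just once to four significant figures.
Distance covered L = 3.774e+04 mm = 37.74 m.
Hardness H = 736.6 MPa = 7.366e+08 Pa.
Expressed in SI base units: W = 103.6 N, H = 7.366e+08 Pa, K = 2.991e-04.
Archard volume V = K·W·L/H = 2.991e-04 · 103.6 · 37.74 / 7.366e+08 = 1.588e-09 m³.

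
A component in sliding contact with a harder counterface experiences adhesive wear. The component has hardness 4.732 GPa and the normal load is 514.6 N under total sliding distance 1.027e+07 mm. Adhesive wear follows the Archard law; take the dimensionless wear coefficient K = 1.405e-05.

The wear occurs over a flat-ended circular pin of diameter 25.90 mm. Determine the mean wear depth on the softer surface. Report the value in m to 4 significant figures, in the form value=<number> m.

All working math carries full float precision, and printed values are rounded, and a single final rounding: 4 significant digits.
Convert: Path length L = 1.027e+07 mm = 1.027e+04 m.
Convert: Hardness H = 4.732 GPa = 4.732e+09 Pa.
Convert: Pin diameter d = 25.90 mm = 0.02590 m. Contact area A = π·d²/4 = π·(0.02590 m)²/4 = 5.269e-04 m².
SI base units throughout: W = 514.6 N, H = 4.732e+09 Pa, K = 1.405e-05.
Apply Archard: V = K·W·L/H = 1.405e-05 · 514.6 · 1.027e+04 / 4.732e+09 = 1.569e-08 m³.
Average depth h = V/A = 1.569e-08 / 5.269e-04 = 2.978e-05 m.

value=2.978e-05 m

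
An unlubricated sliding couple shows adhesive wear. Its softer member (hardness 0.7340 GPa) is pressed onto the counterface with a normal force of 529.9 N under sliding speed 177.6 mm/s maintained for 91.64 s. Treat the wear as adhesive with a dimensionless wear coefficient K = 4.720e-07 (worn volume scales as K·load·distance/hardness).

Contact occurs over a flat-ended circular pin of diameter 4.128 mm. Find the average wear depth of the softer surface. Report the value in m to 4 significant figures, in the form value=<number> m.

Intermediates appear rounded. All working math carries full float precision — one last rounding, at 4 significant figures.
Convert: Sliding speed v = 177.6 mm/s = 0.1776 m/s. The distance L = v·t = 0.1776 m/s × 91.64 s = 16.28 m.
Convert: Hardness H = 0.7340 GPa = 7.340e+08 Pa.
Convert: Pin diameter d = 4.128 mm = 0.004128 m. Contact area A = π·d²/4 = π·(0.004128 m)²/4 = 1.338e-05 m².
In SI base units: W = 529.9 N, H = 7.340e+08 Pa, K = 4.720e-07.
By Archard's law, V = K·W·L/H = 4.720e-07 · 529.9 · 16.28 / 7.340e+08 = 5.546e-12 m³.
Average depth h = V/A = 5.546e-12 / 1.338e-05 = 4.144e-07 m.

value=4.144e-07 m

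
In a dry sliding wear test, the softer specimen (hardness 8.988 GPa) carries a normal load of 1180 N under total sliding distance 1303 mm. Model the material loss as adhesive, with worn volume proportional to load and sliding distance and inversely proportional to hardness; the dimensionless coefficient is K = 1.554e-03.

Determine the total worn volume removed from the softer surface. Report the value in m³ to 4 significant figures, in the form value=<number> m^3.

The computation keeps full precision, and quoted intermediates are rounded; rounded just once, at four significant figures.
Convert: Total distance L = 1303 mm = 1.303 m.
Convert: Hardness H = 8.988 GPa = 8.988e+09 Pa.
As SI base values: W = 1180 N, H = 8.988e+09 Pa, K = 1.554e-03.
The Archard volume V = K·W·L/H = 1.554e-03 · 1180 · 1.303 / 8.988e+09 = 2.658e-10 m³.

value=2.658e-10 m^3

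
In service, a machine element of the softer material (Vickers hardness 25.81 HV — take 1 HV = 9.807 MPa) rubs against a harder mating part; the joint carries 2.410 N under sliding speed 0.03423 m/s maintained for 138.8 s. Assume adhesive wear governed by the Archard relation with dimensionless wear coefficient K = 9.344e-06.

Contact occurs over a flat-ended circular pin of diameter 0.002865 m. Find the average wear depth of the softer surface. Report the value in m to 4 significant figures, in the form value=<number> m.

Each operation keeps full float precision; intermediate values appear rounded — one last rounding to 4 significant figures.
The distance L = v·t = 0.03423 m/s × 138.8 s = 4.751 m.
Hardness H = 25.81 HV × 9.807 MPa/HV = 253.1 MPa = 2.531e+08 Pa.
Contact area A = π·d²/4 = π·(0.002865 m)²/4 = 6.447e-06 m².
Expressed in SI base units: W = 2.410 N, H = 2.531e+08 Pa, K = 9.344e-06.
Archard relation: V = K·W·L/H = 9.344e-06 · 2.410 · 4.751 / 2.531e+08 = 4.227e-13 m³.
Mean depth h = V/A = 4.227e-13 / 6.447e-06 = 6.557e-08 m.

value=6.557e-08 m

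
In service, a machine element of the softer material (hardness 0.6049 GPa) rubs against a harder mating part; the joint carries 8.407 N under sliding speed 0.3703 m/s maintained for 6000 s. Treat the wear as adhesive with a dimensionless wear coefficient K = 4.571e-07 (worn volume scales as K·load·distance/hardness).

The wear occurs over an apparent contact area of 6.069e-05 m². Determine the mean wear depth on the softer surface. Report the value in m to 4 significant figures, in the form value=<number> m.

Every step carries full precision. Intermediate values are displayed rounded, and a single final rounding to 4 significant digits.
Convert: Distance L = v·t = 0.3703 m/s × 6000 s = 2222 m.
Convert: Hardness H = 0.6049 GPa = 6.049e+08 Pa.
Working in SI base units: W = 8.407 N, H = 6.049e+08 Pa, K = 4.571e-07.
Archard relation: V = K·W·L/H = 4.571e-07 · 8.407 · 2222 / 6.049e+08 = 1.411e-11 m³.
Wear depth h = V/A = 1.411e-11 / 6.069e-05 = 2.326e-07 m.

value=2.326e-07 m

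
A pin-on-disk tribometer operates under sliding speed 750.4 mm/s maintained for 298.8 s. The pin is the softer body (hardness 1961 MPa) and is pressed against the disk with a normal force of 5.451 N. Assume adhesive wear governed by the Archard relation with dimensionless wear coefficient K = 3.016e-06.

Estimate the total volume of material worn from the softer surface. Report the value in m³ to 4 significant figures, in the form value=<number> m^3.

value=1.880e-12 m^3

All working math keeps full float precision — displayed values are rounded — a single final rounding to four significant figures.
Sliding speed v = 750.4 mm/s = 0.7504 m/s. The distance L = v·t = 0.7504 m/s × 298.8 s = 224.2 m.
Hardness H = 1961 MPa = 1.961e+09 Pa.
As SI base values: W = 5.451 N, H = 1.961e+09 Pa, K = 3.016e-06.
Volume removed: V = K·W·L/H = 3.016e-06 · 5.451 · 224.2 / 1.961e+09 = 1.880e-12 m³.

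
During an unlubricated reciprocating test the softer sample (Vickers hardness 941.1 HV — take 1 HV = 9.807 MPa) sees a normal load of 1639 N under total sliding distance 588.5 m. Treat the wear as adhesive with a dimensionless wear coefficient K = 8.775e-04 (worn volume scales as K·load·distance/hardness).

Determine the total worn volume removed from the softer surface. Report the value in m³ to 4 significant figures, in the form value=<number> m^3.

value=9.171e-08 m^3

All working math runs at full float precision. Displayed values are rounded, and a lone final rounding: four significant figures.
Hardness H = 941.1 HV × 9.807 MPa/HV = 9229 MPa = 9.229e+09 Pa.
In SI base units, W = 1639 N, H = 9.229e+09 Pa, K = 8.775e-04.
Apply Archard: V = K·W·L/H = 8.775e-04 · 1639 · 588.5 / 9.229e+09 = 9.171e-08 m³.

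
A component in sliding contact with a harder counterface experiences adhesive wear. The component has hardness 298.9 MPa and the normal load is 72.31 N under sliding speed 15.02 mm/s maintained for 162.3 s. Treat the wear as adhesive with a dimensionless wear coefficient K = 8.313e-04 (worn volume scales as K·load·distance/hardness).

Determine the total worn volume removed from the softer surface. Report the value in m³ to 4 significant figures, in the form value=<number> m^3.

All arithmetic holds full precision; the intermediates appear rounded, and rounded once at the end, at four significant figures.
Convert: Sliding speed v = 15.02 mm/s = 0.01502 m/s. Distance covered L = v·t = 0.01502 m/s × 162.3 s = 2.438 m.
Convert: Hardness H = 298.9 MPa = 2.989e+08 Pa.
In SI base units: W = 72.31 N, H = 2.989e+08 Pa, K = 8.313e-04.
Apply Archard: V = K·W·L/H = 8.313e-04 · 72.31 · 2.438 / 2.989e+08 = 4.903e-10 m³.

value=4.903e-10 m^3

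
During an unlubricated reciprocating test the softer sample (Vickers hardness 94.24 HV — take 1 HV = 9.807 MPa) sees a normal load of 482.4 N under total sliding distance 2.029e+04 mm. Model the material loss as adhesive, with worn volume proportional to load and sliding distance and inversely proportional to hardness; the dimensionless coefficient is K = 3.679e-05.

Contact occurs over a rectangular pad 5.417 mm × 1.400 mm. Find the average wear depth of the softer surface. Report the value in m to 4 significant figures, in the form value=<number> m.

The computation maintains exact precision; intermediates appear rounded, and rounded once at the end: 4 significant digits.
Convert: Distance L = 2.029e+04 mm = 20.29 m.
Convert: Hardness H = 94.24 HV × 9.807 MPa/HV = 924.2 MPa = 9.242e+08 Pa.
Convert: Pad sides 5.417 mm × 1.400 mm = 0.005417 m × 0.001400 m. Contact area A = 0.005417 m × 0.001400 m = 7.584e-06 m².
In SI base units: W = 482.4 N, H = 9.242e+08 Pa, K = 3.679e-05.
Worn volume V = K·W·L/H = 3.679e-05 · 482.4 · 20.29 / 9.242e+08 = 3.896e-10 m³.
Mean depth h = V/A = 3.896e-10 / 7.584e-06 = 5.138e-05 m.

value=5.138e-05 m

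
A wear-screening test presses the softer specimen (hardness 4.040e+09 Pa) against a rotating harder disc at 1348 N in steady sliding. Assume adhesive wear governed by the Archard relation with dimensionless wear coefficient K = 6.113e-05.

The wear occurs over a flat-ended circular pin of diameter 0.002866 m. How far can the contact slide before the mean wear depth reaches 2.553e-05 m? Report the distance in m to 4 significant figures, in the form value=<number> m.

value=8.075 m

The computation carries full float precision; the intermediates are displayed rounded — one last rounding, at 4 significant figures.
Contact area A = π·d²/4 = π·(0.002866 m)²/4 = 6.451e-06 m².
As SI base values: W = 1348 N, H = 4.040e+09 Pa, K = 6.113e-05.
Limit volume V_lim = h_lim·A = 2.553e-05 · 6.451e-06 = 1.647e-10 m³.
Sliding life L = V_lim·H/(K·W) = 1.647e-10 · 4.040e+09 / (6.113e-05 · 1348) = 8.075 m.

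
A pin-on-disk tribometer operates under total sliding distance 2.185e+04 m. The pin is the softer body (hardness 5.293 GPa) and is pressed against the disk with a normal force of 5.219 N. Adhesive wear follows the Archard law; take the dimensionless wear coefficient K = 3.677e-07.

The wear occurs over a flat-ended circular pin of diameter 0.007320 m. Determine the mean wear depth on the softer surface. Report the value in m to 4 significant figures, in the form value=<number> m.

The computation maintains exact precision, and intermediates are displayed rounded. Rounded just once: four significant figures.
Convert: Hardness H = 5.293 GPa = 5.293e+09 Pa.
Convert: Contact area A = π·d²/4 = π·(0.007320 m)²/4 = 4.208e-05 m².
Collected in SI base units: W = 5.219 N, H = 5.293e+09 Pa, K = 3.677e-07.
Archard relation: V = K·W·L/H = 3.677e-07 · 5.219 · 2.185e+04 / 5.293e+09 = 7.922e-12 m³.
Depth of wear h = V/A = 7.922e-12 / 4.208e-05 = 1.882e-07 m.

value=1.882e-07 m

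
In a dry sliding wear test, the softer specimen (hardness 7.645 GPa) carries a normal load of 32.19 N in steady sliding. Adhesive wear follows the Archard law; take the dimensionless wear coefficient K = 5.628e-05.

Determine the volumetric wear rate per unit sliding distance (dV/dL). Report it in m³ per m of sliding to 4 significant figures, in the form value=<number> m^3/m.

value=2.370e-13 m^3/m

Intermediate values are shown rounded; all working math maintains exact precision, and one final rounding, at four significant figures.
Hardness H = 7.645 GPa = 7.645e+09 Pa.
Restated in SI base units: W = 32.19 N, H = 7.645e+09 Pa, K = 5.628e-05.
The wear rate dV/dL = K·W/H — distance-free: 5.628e-05 · 32.19 / 7.645e+09 = 2.370e-13 m³/m.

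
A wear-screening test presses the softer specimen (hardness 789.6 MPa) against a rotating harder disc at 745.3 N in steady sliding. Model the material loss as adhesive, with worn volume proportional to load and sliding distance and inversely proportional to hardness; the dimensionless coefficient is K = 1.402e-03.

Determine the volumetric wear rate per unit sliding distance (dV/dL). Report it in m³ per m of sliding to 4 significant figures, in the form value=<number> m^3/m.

value=1.323e-09 m^3/m

Quoted intermediates are rounded — the computation holds full precision; rounded just once, at 4 significant digits.
Hardness H = 789.6 MPa = 7.896e+08 Pa.
Working in SI base units: W = 745.3 N, H = 7.896e+08 Pa, K = 1.402e-03.
Wear rate dV/dL = K·W/H — distance-free: 1.402e-03 · 745.3 / 7.896e+08 = 1.323e-09 m³/m.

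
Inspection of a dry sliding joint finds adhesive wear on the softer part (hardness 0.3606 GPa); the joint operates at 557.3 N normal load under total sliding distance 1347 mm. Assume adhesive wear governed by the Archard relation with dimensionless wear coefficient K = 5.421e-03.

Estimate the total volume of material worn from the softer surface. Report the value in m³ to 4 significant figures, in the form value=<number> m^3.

value=1.129e-08 m^3

Quoted intermediates are rounded; each operation maintains exact precision — rounded just once: 4 significant digits.
Distance L = 1347 mm = 1.347 m.
Hardness H = 0.3606 GPa = 3.606e+08 Pa.
In SI base units, W = 557.3 N, H = 3.606e+08 Pa, K = 5.421e-03.
Volume removed: V = K·W·L/H = 5.421e-03 · 557.3 · 1.347 / 3.606e+08 = 1.129e-08 m³.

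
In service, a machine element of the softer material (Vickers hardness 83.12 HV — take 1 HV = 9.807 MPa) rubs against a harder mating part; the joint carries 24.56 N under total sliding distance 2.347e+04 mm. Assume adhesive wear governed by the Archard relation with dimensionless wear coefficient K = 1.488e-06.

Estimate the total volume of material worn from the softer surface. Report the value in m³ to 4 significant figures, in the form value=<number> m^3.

value=1.052e-12 m^3

The computation keeps full float precision, and intermediates appear rounded. Rounded once at the end to four significant figures.
Convert: Distance covered L = 2.347e+04 mm = 23.47 m.
Convert: Hardness H = 83.12 HV × 9.807 MPa/HV = 815.2 MPa = 8.152e+08 Pa.
Collected in SI base units: W = 24.56 N, H = 8.152e+08 Pa, K = 1.488e-06.
The Archard volume V = K·W·L/H = 1.488e-06 · 24.56 · 23.47 / 8.152e+08 = 1.052e-12 m³.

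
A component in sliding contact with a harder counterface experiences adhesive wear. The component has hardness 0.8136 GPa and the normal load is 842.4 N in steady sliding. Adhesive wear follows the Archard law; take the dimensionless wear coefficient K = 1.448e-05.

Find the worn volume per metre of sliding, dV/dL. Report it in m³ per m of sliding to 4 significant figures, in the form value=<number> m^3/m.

value=1.499e-11 m^3/m

The intermediates appear rounded. All arithmetic maintains full float precision; one final rounding: 4 significant figures.
Hardness H = 0.8136 GPa = 8.136e+08 Pa.
In SI base units: W = 842.4 N, H = 8.136e+08 Pa, K = 1.448e-05.
Sliding wear rate dV/dL = K·W/H, so: 1.448e-05 · 842.4 / 8.136e+08 = 1.499e-11 m³/m.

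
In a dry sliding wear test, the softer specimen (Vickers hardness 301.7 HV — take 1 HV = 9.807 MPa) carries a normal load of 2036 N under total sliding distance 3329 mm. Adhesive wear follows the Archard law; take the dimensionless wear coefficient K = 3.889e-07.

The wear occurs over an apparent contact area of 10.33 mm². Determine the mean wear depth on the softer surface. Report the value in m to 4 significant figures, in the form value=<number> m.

value=8.624e-08 m

Intermediates are shown rounded; each operation runs at full precision. Rounded once at the end, at 4 significant digits.
Convert: Distance covered L = 3329 mm = 3.329 m.
Convert: Hardness H = 301.7 HV × 9.807 MPa/HV = 2959 MPa = 2.959e+09 Pa.
Convert: Contact area A = 10.33 mm² = 1.033e-05 m².
In SI base units, W = 2036 N, H = 2.959e+09 Pa, K = 3.889e-07.
Worn volume V = K·W·L/H = 3.889e-07 · 2036 · 3.329 / 2.959e+09 = 8.909e-13 m³.
Depth h = V/A = 8.909e-13 / 1.033e-05 = 8.624e-08 m.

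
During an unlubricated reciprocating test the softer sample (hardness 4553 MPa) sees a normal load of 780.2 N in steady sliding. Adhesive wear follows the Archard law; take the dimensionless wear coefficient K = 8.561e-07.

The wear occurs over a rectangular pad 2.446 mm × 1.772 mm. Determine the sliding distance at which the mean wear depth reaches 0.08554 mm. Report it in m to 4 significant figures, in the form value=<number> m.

value=2527 m

The computation holds full precision; intermediates are displayed rounded; one final rounding, at 4 significant digits.
Hardness H = 4553 MPa = 4.553e+09 Pa.
Pad sides 2.446 mm × 1.772 mm = 0.002446 m × 0.001772 m. Contact area A = 0.002446 m × 0.001772 m = 4.334e-06 m².
Depth limit h_lim = 0.08554 mm = 8.554e-05 m.
In SI base units: W = 780.2 N, H = 4.553e+09 Pa, K = 8.561e-07.
Volume at the limit: V_lim = h_lim·A = 8.554e-05 · 4.334e-06 = 3.708e-10 m³.
So the life L = V_lim·H/(K·W) = 3.708e-10 · 4.553e+09 / (8.561e-07 · 780.2) = 2527 m.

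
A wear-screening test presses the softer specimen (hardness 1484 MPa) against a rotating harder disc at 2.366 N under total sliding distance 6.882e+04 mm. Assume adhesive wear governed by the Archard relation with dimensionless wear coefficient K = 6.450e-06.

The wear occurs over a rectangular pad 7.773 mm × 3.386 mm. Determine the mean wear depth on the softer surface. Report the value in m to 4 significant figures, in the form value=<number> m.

All working math carries exact precision; intermediates are displayed rounded; rounded once at the end: 4 significant digits.
Distance L = 6.882e+04 mm = 68.82 m.
Hardness H = 1484 MPa = 1.484e+09 Pa.
Pad sides 7.773 mm × 3.386 mm = 0.007773 m × 0.003386 m. Contact area A = 0.007773 m × 0.003386 m = 2.632e-05 m².
Restated in SI base units: W = 2.366 N, H = 1.484e+09 Pa, K = 6.450e-06.
Apply Archard: V = K·W·L/H = 6.450e-06 · 2.366 · 68.82 / 1.484e+09 = 7.077e-13 m³.
Mean wear depth h = V/A = 7.077e-13 / 2.632e-05 = 2.689e-08 m.

value=2.689e-08 m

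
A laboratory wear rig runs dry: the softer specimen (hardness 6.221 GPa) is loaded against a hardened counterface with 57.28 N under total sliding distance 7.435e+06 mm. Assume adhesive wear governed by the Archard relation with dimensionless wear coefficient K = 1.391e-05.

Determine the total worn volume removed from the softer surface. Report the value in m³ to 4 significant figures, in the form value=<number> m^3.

The algebra maintains full float precision; shown intermediates are rounded — one last rounding, at four significant figures.
Convert: Sliding distance L = 7.435e+06 mm = 7435 m.
Convert: Hardness H = 6.221 GPa = 6.221e+09 Pa.
Expressed in SI base units: W = 57.28 N, H = 6.221e+09 Pa, K = 1.391e-05.
Archard volume V = K·W·L/H = 1.391e-05 · 57.28 · 7435 / 6.221e+09 = 9.522e-10 m³.

value=9.522e-10 m^3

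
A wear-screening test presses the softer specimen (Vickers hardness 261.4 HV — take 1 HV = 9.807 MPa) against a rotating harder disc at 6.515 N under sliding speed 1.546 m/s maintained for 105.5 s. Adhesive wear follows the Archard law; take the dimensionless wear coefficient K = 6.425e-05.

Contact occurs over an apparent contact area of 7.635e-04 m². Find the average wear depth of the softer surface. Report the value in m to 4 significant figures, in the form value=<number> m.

value=3.488e-08 m

All working math runs at exact precision, and intermediate values appear rounded. Rounded just once: four significant figures.
Sliding distance L = v·t = 1.546 m/s × 105.5 s = 163.1 m.
Hardness H = 261.4 HV × 9.807 MPa/HV = 2564 MPa = 2.564e+09 Pa.
Expressed in SI base units: W = 6.515 N, H = 2.564e+09 Pa, K = 6.425e-05.
The Archard volume V = K·W·L/H = 6.425e-05 · 6.515 · 163.1 / 2.564e+09 = 2.663e-11 m³.
Average depth h = V/A = 2.663e-11 / 7.635e-04 = 3.488e-08 m.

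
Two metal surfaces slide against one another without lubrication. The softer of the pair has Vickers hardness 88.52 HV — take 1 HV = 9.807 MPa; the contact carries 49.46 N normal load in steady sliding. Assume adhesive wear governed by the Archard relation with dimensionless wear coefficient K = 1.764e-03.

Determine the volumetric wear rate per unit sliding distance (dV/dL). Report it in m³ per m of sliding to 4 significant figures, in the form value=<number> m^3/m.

value=1.005e-10 m^3/m

Quoted intermediates are rounded — all arithmetic carries exact precision; rounded once at the end, at four significant digits.
Convert: Hardness H = 88.52 HV × 9.807 MPa/HV = 868.1 MPa = 8.681e+08 Pa.
SI base units throughout: W = 49.46 N, H = 8.681e+08 Pa, K = 1.764e-03.
The wear rate dV/dL = K·W/H — distance-free: 1.764e-03 · 49.46 / 8.681e+08 = 1.005e-10 m³/m.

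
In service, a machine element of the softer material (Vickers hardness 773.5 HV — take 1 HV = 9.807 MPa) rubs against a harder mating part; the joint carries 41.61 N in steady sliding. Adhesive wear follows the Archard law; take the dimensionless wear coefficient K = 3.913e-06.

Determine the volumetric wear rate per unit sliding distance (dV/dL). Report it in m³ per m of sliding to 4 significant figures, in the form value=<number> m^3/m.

value=2.146e-14 m^3/m

All working math carries exact precision. Quoted intermediates are rounded. Rounded once at the end to 4 significant figures.
Hardness H = 773.5 HV × 9.807 MPa/HV = 7586 MPa = 7.586e+09 Pa.
Expressed in SI base units: W = 41.61 N, H = 7.586e+09 Pa, K = 3.913e-06.
Sliding wear rate dV/dL = K·W/H — distance-free: 3.913e-06 · 41.61 / 7.586e+09 = 2.146e-14 m³/m.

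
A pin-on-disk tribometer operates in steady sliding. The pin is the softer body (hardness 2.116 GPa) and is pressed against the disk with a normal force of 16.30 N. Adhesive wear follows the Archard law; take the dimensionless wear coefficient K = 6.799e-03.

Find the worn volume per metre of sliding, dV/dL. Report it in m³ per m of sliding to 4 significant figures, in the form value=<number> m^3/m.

All working math keeps full precision. The intermediates are displayed rounded; a single final rounding, at 4 significant digits.
Convert: Hardness H = 2.116 GPa = 2.116e+09 Pa.
Working in SI base units: W = 16.30 N, H = 2.116e+09 Pa, K = 6.799e-03.
Sliding wear rate dV/dL = K·W/H (independent of L): 6.799e-03 · 16.30 / 2.116e+09 = 5.237e-11 m³/m.

value=5.237e-11 m^3/m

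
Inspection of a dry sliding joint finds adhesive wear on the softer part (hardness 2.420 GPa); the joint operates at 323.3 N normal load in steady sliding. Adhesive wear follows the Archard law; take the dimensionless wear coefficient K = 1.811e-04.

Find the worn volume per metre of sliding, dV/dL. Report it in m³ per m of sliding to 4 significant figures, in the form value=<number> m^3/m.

value=2.419e-11 m^3/m

All arithmetic holds full precision, and intermediate values appear rounded — a single final rounding: 4 significant figures.
Hardness H = 2.420 GPa = 2.420e+09 Pa.
Collected in SI base units: W = 323.3 N, H = 2.420e+09 Pa, K = 1.811e-04.
Volumetric rate dV/dL = K·W/H (independent of L): 1.811e-04 · 323.3 / 2.420e+09 = 2.419e-11 m³/m.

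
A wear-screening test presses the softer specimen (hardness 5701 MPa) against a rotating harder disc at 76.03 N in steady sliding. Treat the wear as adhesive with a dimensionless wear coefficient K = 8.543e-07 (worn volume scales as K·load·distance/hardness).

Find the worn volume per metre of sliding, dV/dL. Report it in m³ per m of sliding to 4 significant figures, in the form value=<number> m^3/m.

value=1.139e-14 m^3/m

The computation keeps full float precision — printed values are rounded, and rounded just once to four significant figures.
Hardness H = 5701 MPa = 5.701e+09 Pa.
Restated in SI base units: W = 76.03 N, H = 5.701e+09 Pa, K = 8.543e-07.
Sliding wear rate dV/dL = K·W/H — distance-free: 8.543e-07 · 76.03 / 5.701e+09 = 1.139e-14 m³/m.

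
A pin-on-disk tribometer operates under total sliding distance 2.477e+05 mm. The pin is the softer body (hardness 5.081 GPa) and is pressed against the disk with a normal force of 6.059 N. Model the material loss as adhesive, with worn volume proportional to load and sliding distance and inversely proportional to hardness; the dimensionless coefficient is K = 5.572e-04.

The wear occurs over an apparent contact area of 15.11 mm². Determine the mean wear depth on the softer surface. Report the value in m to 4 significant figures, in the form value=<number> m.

value=1.089e-05 m

Intermediates are displayed rounded; every step carries full precision; rounded once at the end: four significant digits.
Distance covered L = 2.477e+05 mm = 247.7 m.
Hardness H = 5.081 GPa = 5.081e+09 Pa.
Contact area A = 15.11 mm² = 1.511e-05 m².
As SI base values: W = 6.059 N, H = 5.081e+09 Pa, K = 5.572e-04.
By Archard's law, V = K·W·L/H = 5.572e-04 · 6.059 · 247.7 / 5.081e+09 = 1.646e-10 m³.
Average depth h = V/A = 1.646e-10 / 1.511e-05 = 1.089e-05 m.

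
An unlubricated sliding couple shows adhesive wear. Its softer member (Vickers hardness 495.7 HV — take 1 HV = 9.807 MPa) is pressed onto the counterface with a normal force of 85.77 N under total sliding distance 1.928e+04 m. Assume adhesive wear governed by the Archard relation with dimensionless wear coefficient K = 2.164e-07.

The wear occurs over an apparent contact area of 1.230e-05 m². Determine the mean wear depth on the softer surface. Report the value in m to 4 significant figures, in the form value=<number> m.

value=5.985e-06 m

Intermediates appear rounded; each operation maintains exact precision, and a lone final rounding: four significant figures.
Hardness H = 495.7 HV × 9.807 MPa/HV = 4861 MPa = 4.861e+09 Pa.
In SI base units, W = 85.77 N, H = 4.861e+09 Pa, K = 2.164e-07.
Volume removed: V = K·W·L/H = 2.164e-07 · 85.77 · 1.928e+04 / 4.861e+09 = 7.361e-11 m³.
Depth h = V/A = 7.361e-11 / 1.230e-05 = 5.985e-06 m.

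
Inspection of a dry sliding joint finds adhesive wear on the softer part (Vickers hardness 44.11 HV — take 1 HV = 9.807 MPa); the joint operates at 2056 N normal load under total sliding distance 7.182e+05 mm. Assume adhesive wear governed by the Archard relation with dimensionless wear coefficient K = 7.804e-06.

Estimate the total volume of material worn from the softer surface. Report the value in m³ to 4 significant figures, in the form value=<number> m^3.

value=2.664e-08 m^3

All working math carries full precision; shown intermediates are rounded, and one final rounding: four significant figures.
Convert: The distance L = 7.182e+05 mm = 718.2 m.
Convert: Hardness H = 44.11 HV × 9.807 MPa/HV = 432.6 MPa = 4.326e+08 Pa.
In SI base units: W = 2056 N, H = 4.326e+08 Pa, K = 7.804e-06.
Volume removed: V = K·W·L/H = 7.804e-06 · 2056 · 718.2 / 4.326e+08 = 2.664e-08 m³.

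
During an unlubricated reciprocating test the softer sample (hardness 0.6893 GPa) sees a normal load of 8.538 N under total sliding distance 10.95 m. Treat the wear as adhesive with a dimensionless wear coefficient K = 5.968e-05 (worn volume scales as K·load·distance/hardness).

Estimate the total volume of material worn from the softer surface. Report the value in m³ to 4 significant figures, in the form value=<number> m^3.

Shown intermediates are rounded; all arithmetic carries full precision; one last rounding, at four significant digits.
Convert: Hardness H = 0.6893 GPa = 6.893e+08 Pa.
In SI base units, W = 8.538 N, H = 6.893e+08 Pa, K = 5.968e-05.
Archard relation: V = K·W·L/H = 5.968e-05 · 8.538 · 10.95 / 6.893e+08 = 8.095e-12 m³.

value=8.095e-12 m^3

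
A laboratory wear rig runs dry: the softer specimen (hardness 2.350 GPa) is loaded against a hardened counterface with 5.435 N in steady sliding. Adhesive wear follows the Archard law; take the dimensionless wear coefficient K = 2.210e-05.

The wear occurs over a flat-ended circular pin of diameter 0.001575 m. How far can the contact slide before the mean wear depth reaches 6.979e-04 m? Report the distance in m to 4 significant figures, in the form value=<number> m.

value=2.660e+04 m

The intermediates are displayed rounded — all working math runs at full precision, and rounded just once to four significant figures.
Hardness H = 2.350 GPa = 2.350e+09 Pa.
Contact area A = π·d²/4 = π·(0.001575 m)²/4 = 1.948e-06 m².
Expressed in SI base units: W = 5.435 N, H = 2.350e+09 Pa, K = 2.210e-05.
Wearable volume V_lim = h_lim·A = 6.979e-04 · 1.948e-06 = 1.360e-09 m³.
Sliding life L = V_lim·H/(K·W) = 1.360e-09 · 2.350e+09 / (2.210e-05 · 5.435) = 2.660e+04 m.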